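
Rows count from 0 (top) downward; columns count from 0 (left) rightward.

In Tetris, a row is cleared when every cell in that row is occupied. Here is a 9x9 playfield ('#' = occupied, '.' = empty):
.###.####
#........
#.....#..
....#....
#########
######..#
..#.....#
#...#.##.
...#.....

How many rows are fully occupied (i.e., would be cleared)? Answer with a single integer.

Answer: 1

Derivation:
Check each row:
  row 0: 2 empty cells -> not full
  row 1: 8 empty cells -> not full
  row 2: 7 empty cells -> not full
  row 3: 8 empty cells -> not full
  row 4: 0 empty cells -> FULL (clear)
  row 5: 2 empty cells -> not full
  row 6: 7 empty cells -> not full
  row 7: 5 empty cells -> not full
  row 8: 8 empty cells -> not full
Total rows cleared: 1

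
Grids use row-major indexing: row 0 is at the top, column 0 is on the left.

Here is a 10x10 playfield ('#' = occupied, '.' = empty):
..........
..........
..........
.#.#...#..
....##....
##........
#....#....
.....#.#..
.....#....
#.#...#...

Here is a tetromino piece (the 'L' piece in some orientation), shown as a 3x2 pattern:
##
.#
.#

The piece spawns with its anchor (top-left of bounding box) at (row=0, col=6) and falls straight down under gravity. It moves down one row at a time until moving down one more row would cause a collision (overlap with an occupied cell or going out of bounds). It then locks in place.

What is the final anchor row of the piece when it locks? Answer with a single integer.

Answer: 0

Derivation:
Spawn at (row=0, col=6). Try each row:
  row 0: fits
  row 1: blocked -> lock at row 0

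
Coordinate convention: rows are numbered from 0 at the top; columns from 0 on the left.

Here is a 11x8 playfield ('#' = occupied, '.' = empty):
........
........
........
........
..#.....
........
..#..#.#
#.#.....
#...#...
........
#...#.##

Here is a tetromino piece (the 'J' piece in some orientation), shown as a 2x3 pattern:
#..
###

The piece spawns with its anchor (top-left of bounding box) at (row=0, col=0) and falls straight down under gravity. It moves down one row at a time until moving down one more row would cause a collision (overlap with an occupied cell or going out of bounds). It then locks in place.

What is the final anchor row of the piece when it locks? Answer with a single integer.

Answer: 2

Derivation:
Spawn at (row=0, col=0). Try each row:
  row 0: fits
  row 1: fits
  row 2: fits
  row 3: blocked -> lock at row 2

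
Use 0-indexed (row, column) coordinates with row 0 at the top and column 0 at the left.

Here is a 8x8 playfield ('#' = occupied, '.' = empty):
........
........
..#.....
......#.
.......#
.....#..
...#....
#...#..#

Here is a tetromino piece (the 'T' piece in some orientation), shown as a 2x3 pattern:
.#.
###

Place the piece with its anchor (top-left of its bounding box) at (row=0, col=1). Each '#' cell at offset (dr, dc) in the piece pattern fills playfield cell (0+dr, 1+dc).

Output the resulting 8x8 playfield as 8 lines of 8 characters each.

Fill (0+0,1+1) = (0,2)
Fill (0+1,1+0) = (1,1)
Fill (0+1,1+1) = (1,2)
Fill (0+1,1+2) = (1,3)

Answer: ..#.....
.###....
..#.....
......#.
.......#
.....#..
...#....
#...#..#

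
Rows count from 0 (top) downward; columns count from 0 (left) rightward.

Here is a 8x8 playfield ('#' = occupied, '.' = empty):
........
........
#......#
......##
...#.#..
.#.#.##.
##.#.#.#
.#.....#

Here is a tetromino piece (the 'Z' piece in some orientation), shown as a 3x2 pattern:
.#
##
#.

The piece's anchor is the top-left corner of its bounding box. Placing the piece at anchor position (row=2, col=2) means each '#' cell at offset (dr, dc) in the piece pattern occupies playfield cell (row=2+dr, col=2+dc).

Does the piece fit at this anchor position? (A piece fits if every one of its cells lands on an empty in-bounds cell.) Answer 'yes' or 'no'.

Check each piece cell at anchor (2, 2):
  offset (0,1) -> (2,3): empty -> OK
  offset (1,0) -> (3,2): empty -> OK
  offset (1,1) -> (3,3): empty -> OK
  offset (2,0) -> (4,2): empty -> OK
All cells valid: yes

Answer: yes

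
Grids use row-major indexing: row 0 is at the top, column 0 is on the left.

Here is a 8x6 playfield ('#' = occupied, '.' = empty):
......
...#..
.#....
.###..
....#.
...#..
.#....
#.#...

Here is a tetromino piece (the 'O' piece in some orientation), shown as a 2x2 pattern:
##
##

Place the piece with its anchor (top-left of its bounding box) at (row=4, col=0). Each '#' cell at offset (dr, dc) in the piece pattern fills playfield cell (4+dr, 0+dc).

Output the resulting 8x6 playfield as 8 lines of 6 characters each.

Fill (4+0,0+0) = (4,0)
Fill (4+0,0+1) = (4,1)
Fill (4+1,0+0) = (5,0)
Fill (4+1,0+1) = (5,1)

Answer: ......
...#..
.#....
.###..
##..#.
##.#..
.#....
#.#...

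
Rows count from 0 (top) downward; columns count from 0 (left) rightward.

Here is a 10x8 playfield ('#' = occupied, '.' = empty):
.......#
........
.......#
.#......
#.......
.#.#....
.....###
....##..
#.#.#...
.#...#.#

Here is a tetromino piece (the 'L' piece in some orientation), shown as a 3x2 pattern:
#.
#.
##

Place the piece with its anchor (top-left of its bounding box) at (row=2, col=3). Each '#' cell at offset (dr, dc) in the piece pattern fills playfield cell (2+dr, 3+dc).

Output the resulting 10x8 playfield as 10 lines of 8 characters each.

Answer: .......#
........
...#...#
.#.#....
#..##...
.#.#....
.....###
....##..
#.#.#...
.#...#.#

Derivation:
Fill (2+0,3+0) = (2,3)
Fill (2+1,3+0) = (3,3)
Fill (2+2,3+0) = (4,3)
Fill (2+2,3+1) = (4,4)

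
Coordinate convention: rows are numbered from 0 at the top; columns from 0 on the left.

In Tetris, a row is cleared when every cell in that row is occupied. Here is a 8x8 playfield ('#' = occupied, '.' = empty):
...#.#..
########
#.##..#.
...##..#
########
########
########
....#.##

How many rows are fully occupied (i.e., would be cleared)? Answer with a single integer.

Answer: 4

Derivation:
Check each row:
  row 0: 6 empty cells -> not full
  row 1: 0 empty cells -> FULL (clear)
  row 2: 4 empty cells -> not full
  row 3: 5 empty cells -> not full
  row 4: 0 empty cells -> FULL (clear)
  row 5: 0 empty cells -> FULL (clear)
  row 6: 0 empty cells -> FULL (clear)
  row 7: 5 empty cells -> not full
Total rows cleared: 4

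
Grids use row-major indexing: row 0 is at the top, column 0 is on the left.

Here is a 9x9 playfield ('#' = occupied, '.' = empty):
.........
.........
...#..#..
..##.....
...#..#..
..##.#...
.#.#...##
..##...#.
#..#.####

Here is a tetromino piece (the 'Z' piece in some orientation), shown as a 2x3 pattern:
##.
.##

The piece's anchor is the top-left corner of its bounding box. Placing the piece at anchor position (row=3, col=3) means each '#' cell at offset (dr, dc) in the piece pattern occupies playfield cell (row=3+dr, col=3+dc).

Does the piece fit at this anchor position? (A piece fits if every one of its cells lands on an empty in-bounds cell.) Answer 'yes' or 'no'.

Check each piece cell at anchor (3, 3):
  offset (0,0) -> (3,3): occupied ('#') -> FAIL
  offset (0,1) -> (3,4): empty -> OK
  offset (1,1) -> (4,4): empty -> OK
  offset (1,2) -> (4,5): empty -> OK
All cells valid: no

Answer: no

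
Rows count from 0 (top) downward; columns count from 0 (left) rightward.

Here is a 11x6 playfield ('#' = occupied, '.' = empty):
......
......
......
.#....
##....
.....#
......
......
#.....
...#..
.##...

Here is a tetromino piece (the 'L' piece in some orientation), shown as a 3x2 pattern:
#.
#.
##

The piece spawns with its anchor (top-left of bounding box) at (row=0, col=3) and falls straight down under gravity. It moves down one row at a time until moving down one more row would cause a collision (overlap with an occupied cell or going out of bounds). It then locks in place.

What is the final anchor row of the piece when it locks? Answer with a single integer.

Spawn at (row=0, col=3). Try each row:
  row 0: fits
  row 1: fits
  row 2: fits
  row 3: fits
  row 4: fits
  row 5: fits
  row 6: fits
  row 7: blocked -> lock at row 6

Answer: 6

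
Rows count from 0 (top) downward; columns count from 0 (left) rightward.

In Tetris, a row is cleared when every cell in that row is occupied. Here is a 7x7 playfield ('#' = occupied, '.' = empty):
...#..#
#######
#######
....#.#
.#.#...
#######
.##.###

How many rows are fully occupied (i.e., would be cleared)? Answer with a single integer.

Check each row:
  row 0: 5 empty cells -> not full
  row 1: 0 empty cells -> FULL (clear)
  row 2: 0 empty cells -> FULL (clear)
  row 3: 5 empty cells -> not full
  row 4: 5 empty cells -> not full
  row 5: 0 empty cells -> FULL (clear)
  row 6: 2 empty cells -> not full
Total rows cleared: 3

Answer: 3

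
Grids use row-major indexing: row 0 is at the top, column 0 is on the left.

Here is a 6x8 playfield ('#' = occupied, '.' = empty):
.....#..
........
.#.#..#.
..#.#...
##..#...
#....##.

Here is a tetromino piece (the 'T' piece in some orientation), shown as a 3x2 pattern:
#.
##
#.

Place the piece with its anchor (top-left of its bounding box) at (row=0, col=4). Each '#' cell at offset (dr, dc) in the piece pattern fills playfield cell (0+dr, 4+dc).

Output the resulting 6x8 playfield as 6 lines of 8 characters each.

Answer: ....##..
....##..
.#.##.#.
..#.#...
##..#...
#....##.

Derivation:
Fill (0+0,4+0) = (0,4)
Fill (0+1,4+0) = (1,4)
Fill (0+1,4+1) = (1,5)
Fill (0+2,4+0) = (2,4)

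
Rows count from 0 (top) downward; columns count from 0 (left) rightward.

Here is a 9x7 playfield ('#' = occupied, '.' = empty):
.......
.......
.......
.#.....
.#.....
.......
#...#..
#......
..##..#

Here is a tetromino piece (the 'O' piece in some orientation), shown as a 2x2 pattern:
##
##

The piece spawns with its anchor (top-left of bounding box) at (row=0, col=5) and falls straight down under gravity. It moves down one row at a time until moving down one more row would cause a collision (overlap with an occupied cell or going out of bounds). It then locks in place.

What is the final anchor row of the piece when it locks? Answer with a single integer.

Answer: 6

Derivation:
Spawn at (row=0, col=5). Try each row:
  row 0: fits
  row 1: fits
  row 2: fits
  row 3: fits
  row 4: fits
  row 5: fits
  row 6: fits
  row 7: blocked -> lock at row 6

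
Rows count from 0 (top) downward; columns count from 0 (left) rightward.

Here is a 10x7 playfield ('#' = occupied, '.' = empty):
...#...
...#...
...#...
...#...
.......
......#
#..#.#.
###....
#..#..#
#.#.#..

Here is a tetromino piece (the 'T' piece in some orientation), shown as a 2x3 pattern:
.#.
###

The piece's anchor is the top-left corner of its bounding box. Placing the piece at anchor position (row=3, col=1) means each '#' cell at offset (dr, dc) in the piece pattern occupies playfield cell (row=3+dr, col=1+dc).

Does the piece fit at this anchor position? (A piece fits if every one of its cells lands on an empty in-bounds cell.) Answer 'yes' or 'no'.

Answer: yes

Derivation:
Check each piece cell at anchor (3, 1):
  offset (0,1) -> (3,2): empty -> OK
  offset (1,0) -> (4,1): empty -> OK
  offset (1,1) -> (4,2): empty -> OK
  offset (1,2) -> (4,3): empty -> OK
All cells valid: yes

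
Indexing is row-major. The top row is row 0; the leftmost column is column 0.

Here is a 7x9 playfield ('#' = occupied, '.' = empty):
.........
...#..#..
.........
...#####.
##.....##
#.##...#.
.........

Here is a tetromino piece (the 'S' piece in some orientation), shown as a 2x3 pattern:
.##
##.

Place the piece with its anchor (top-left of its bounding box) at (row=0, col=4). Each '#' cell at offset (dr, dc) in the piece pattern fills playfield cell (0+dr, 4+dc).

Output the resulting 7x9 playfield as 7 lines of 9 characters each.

Fill (0+0,4+1) = (0,5)
Fill (0+0,4+2) = (0,6)
Fill (0+1,4+0) = (1,4)
Fill (0+1,4+1) = (1,5)

Answer: .....##..
...####..
.........
...#####.
##.....##
#.##...#.
.........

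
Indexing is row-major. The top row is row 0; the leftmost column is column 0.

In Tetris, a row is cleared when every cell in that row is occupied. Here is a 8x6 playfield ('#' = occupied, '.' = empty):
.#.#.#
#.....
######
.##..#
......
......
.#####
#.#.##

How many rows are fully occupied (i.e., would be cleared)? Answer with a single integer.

Answer: 1

Derivation:
Check each row:
  row 0: 3 empty cells -> not full
  row 1: 5 empty cells -> not full
  row 2: 0 empty cells -> FULL (clear)
  row 3: 3 empty cells -> not full
  row 4: 6 empty cells -> not full
  row 5: 6 empty cells -> not full
  row 6: 1 empty cell -> not full
  row 7: 2 empty cells -> not full
Total rows cleared: 1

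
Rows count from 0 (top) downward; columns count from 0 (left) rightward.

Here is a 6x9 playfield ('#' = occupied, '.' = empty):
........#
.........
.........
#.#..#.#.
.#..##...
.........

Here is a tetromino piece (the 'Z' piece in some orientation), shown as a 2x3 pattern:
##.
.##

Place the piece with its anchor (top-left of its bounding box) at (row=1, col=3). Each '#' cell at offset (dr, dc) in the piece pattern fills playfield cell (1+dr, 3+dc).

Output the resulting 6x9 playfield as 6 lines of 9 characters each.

Answer: ........#
...##....
....##...
#.#..#.#.
.#..##...
.........

Derivation:
Fill (1+0,3+0) = (1,3)
Fill (1+0,3+1) = (1,4)
Fill (1+1,3+1) = (2,4)
Fill (1+1,3+2) = (2,5)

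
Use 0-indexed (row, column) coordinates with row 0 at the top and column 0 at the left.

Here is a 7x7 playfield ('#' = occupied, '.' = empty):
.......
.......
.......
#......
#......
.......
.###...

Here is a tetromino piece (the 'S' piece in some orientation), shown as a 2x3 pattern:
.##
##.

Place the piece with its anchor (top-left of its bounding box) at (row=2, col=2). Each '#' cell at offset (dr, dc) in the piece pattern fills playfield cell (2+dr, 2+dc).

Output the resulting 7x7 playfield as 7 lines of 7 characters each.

Answer: .......
.......
...##..
#.##...
#......
.......
.###...

Derivation:
Fill (2+0,2+1) = (2,3)
Fill (2+0,2+2) = (2,4)
Fill (2+1,2+0) = (3,2)
Fill (2+1,2+1) = (3,3)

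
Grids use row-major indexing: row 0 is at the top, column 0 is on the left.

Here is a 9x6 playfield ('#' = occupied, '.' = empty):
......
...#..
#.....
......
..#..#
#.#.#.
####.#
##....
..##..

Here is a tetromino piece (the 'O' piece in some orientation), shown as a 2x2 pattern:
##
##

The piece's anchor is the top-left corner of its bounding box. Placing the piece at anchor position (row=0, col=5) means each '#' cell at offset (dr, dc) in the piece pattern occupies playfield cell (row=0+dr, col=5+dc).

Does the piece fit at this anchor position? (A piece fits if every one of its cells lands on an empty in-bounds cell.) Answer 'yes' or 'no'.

Check each piece cell at anchor (0, 5):
  offset (0,0) -> (0,5): empty -> OK
  offset (0,1) -> (0,6): out of bounds -> FAIL
  offset (1,0) -> (1,5): empty -> OK
  offset (1,1) -> (1,6): out of bounds -> FAIL
All cells valid: no

Answer: no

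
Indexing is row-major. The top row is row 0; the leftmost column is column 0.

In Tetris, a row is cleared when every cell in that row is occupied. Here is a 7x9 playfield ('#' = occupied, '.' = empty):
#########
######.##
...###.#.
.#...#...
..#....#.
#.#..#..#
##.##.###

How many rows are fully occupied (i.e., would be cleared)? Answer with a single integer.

Answer: 1

Derivation:
Check each row:
  row 0: 0 empty cells -> FULL (clear)
  row 1: 1 empty cell -> not full
  row 2: 5 empty cells -> not full
  row 3: 7 empty cells -> not full
  row 4: 7 empty cells -> not full
  row 5: 5 empty cells -> not full
  row 6: 2 empty cells -> not full
Total rows cleared: 1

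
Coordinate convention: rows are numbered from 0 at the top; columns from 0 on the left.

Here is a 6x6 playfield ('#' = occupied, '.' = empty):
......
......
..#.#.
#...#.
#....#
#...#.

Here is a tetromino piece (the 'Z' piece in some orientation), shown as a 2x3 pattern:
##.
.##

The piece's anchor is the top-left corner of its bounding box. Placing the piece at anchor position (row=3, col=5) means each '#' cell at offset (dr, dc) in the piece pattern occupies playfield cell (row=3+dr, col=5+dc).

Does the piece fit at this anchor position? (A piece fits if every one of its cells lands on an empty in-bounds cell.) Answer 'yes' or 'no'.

Check each piece cell at anchor (3, 5):
  offset (0,0) -> (3,5): empty -> OK
  offset (0,1) -> (3,6): out of bounds -> FAIL
  offset (1,1) -> (4,6): out of bounds -> FAIL
  offset (1,2) -> (4,7): out of bounds -> FAIL
All cells valid: no

Answer: no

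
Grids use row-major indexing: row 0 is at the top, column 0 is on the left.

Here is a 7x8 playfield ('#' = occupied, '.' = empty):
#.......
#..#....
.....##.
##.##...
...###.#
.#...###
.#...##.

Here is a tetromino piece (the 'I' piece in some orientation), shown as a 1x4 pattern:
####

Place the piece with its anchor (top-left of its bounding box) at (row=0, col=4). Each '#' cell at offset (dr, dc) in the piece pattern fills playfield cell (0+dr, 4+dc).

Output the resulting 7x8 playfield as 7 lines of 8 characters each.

Fill (0+0,4+0) = (0,4)
Fill (0+0,4+1) = (0,5)
Fill (0+0,4+2) = (0,6)
Fill (0+0,4+3) = (0,7)

Answer: #...####
#..#....
.....##.
##.##...
...###.#
.#...###
.#...##.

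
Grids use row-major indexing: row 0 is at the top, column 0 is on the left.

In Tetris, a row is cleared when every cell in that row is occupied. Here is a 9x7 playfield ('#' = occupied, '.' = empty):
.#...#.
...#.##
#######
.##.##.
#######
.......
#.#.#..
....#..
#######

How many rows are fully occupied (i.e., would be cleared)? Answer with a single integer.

Check each row:
  row 0: 5 empty cells -> not full
  row 1: 4 empty cells -> not full
  row 2: 0 empty cells -> FULL (clear)
  row 3: 3 empty cells -> not full
  row 4: 0 empty cells -> FULL (clear)
  row 5: 7 empty cells -> not full
  row 6: 4 empty cells -> not full
  row 7: 6 empty cells -> not full
  row 8: 0 empty cells -> FULL (clear)
Total rows cleared: 3

Answer: 3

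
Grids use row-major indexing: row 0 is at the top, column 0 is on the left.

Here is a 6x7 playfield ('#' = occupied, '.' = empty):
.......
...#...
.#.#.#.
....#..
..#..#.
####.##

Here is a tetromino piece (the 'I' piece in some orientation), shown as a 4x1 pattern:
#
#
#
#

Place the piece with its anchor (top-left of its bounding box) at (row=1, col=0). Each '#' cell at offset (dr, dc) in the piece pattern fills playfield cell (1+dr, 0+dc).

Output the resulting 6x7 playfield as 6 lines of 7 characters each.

Answer: .......
#..#...
##.#.#.
#...#..
#.#..#.
####.##

Derivation:
Fill (1+0,0+0) = (1,0)
Fill (1+1,0+0) = (2,0)
Fill (1+2,0+0) = (3,0)
Fill (1+3,0+0) = (4,0)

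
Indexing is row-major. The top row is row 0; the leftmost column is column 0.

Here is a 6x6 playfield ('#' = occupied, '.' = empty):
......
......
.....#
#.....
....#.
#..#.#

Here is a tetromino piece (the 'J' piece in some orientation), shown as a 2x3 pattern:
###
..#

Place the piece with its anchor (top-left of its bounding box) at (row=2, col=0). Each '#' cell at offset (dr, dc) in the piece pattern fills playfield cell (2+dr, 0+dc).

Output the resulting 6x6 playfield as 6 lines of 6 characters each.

Fill (2+0,0+0) = (2,0)
Fill (2+0,0+1) = (2,1)
Fill (2+0,0+2) = (2,2)
Fill (2+1,0+2) = (3,2)

Answer: ......
......
###..#
#.#...
....#.
#..#.#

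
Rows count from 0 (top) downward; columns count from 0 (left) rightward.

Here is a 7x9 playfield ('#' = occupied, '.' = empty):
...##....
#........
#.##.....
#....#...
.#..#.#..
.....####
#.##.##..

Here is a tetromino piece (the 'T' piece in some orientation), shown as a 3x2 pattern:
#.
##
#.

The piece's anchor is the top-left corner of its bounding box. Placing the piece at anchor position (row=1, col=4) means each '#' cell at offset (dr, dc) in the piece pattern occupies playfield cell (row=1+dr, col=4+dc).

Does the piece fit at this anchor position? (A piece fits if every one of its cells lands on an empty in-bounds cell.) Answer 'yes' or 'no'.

Check each piece cell at anchor (1, 4):
  offset (0,0) -> (1,4): empty -> OK
  offset (1,0) -> (2,4): empty -> OK
  offset (1,1) -> (2,5): empty -> OK
  offset (2,0) -> (3,4): empty -> OK
All cells valid: yes

Answer: yes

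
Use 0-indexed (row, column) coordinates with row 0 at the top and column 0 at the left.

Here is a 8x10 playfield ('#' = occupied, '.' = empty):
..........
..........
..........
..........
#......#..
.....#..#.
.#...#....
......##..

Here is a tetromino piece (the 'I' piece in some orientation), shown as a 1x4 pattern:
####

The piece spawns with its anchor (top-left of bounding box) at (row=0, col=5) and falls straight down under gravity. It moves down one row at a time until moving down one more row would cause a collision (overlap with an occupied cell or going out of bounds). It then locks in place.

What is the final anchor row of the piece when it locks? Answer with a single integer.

Spawn at (row=0, col=5). Try each row:
  row 0: fits
  row 1: fits
  row 2: fits
  row 3: fits
  row 4: blocked -> lock at row 3

Answer: 3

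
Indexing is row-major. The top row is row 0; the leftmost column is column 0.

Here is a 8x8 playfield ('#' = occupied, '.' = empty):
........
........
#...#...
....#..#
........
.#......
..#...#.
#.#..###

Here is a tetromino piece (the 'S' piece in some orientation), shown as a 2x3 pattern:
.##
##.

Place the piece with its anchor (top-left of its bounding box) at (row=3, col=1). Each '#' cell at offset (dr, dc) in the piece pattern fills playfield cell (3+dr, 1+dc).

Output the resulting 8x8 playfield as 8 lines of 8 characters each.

Fill (3+0,1+1) = (3,2)
Fill (3+0,1+2) = (3,3)
Fill (3+1,1+0) = (4,1)
Fill (3+1,1+1) = (4,2)

Answer: ........
........
#...#...
..###..#
.##.....
.#......
..#...#.
#.#..###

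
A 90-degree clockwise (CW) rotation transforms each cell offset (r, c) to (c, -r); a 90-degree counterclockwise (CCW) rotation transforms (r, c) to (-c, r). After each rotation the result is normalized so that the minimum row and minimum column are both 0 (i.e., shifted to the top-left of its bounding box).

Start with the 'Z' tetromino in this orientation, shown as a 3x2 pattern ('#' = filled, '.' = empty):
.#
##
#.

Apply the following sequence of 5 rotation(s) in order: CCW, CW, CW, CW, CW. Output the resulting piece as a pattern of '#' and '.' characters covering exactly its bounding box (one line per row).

Start:
.#
##
#.
After rotation 1 (CCW):
##.
.##
After rotation 2 (CW):
.#
##
#.
After rotation 3 (CW):
##.
.##
After rotation 4 (CW):
.#
##
#.
After rotation 5 (CW):
##.
.##

Answer: ##.
.##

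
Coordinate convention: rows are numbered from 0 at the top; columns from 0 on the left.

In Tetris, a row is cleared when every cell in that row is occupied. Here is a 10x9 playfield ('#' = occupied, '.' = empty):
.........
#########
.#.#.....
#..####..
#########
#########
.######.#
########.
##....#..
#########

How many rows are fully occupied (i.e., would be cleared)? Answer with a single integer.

Answer: 4

Derivation:
Check each row:
  row 0: 9 empty cells -> not full
  row 1: 0 empty cells -> FULL (clear)
  row 2: 7 empty cells -> not full
  row 3: 4 empty cells -> not full
  row 4: 0 empty cells -> FULL (clear)
  row 5: 0 empty cells -> FULL (clear)
  row 6: 2 empty cells -> not full
  row 7: 1 empty cell -> not full
  row 8: 6 empty cells -> not full
  row 9: 0 empty cells -> FULL (clear)
Total rows cleared: 4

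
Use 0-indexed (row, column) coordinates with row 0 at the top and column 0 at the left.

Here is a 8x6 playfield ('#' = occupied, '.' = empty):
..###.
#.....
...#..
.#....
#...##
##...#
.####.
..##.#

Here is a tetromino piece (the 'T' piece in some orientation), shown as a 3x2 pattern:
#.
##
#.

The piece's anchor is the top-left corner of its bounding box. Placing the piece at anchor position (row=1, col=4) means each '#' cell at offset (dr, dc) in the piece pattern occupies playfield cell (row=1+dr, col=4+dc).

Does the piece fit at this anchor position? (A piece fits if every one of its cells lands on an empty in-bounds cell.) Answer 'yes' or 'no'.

Answer: yes

Derivation:
Check each piece cell at anchor (1, 4):
  offset (0,0) -> (1,4): empty -> OK
  offset (1,0) -> (2,4): empty -> OK
  offset (1,1) -> (2,5): empty -> OK
  offset (2,0) -> (3,4): empty -> OK
All cells valid: yes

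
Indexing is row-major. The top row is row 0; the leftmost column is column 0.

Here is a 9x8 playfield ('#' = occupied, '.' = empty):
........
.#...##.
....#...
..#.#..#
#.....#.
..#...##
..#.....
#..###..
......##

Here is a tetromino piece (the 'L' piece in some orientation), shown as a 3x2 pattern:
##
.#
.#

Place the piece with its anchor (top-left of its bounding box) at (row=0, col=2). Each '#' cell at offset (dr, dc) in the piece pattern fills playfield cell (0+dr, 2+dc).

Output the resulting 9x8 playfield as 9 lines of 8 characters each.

Fill (0+0,2+0) = (0,2)
Fill (0+0,2+1) = (0,3)
Fill (0+1,2+1) = (1,3)
Fill (0+2,2+1) = (2,3)

Answer: ..##....
.#.#.##.
...##...
..#.#..#
#.....#.
..#...##
..#.....
#..###..
......##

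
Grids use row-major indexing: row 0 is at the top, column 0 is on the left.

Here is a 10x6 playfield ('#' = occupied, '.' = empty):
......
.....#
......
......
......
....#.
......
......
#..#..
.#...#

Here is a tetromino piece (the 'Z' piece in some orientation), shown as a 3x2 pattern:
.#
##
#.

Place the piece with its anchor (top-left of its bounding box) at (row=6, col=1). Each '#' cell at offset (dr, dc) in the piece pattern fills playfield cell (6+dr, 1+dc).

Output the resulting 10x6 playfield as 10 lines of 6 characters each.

Answer: ......
.....#
......
......
......
....#.
..#...
.##...
##.#..
.#...#

Derivation:
Fill (6+0,1+1) = (6,2)
Fill (6+1,1+0) = (7,1)
Fill (6+1,1+1) = (7,2)
Fill (6+2,1+0) = (8,1)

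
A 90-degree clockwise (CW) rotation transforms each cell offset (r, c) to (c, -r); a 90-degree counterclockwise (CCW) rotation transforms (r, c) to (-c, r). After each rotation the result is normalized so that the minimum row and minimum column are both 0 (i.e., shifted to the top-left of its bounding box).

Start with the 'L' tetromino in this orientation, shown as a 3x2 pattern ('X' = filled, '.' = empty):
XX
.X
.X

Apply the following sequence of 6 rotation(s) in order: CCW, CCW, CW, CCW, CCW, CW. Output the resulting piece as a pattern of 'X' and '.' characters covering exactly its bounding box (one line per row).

Start:
XX
.X
.X
After rotation 1 (CCW):
XXX
X..
After rotation 2 (CCW):
X.
X.
XX
After rotation 3 (CW):
XXX
X..
After rotation 4 (CCW):
X.
X.
XX
After rotation 5 (CCW):
..X
XXX
After rotation 6 (CW):
X.
X.
XX

Answer: X.
X.
XX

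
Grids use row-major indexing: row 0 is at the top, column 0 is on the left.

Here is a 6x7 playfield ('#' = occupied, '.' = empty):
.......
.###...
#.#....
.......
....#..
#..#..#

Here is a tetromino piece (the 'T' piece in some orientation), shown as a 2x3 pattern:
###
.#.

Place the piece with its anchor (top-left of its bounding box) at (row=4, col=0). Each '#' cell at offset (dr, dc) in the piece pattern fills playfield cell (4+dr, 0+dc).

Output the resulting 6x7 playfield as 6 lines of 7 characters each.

Answer: .......
.###...
#.#....
.......
###.#..
##.#..#

Derivation:
Fill (4+0,0+0) = (4,0)
Fill (4+0,0+1) = (4,1)
Fill (4+0,0+2) = (4,2)
Fill (4+1,0+1) = (5,1)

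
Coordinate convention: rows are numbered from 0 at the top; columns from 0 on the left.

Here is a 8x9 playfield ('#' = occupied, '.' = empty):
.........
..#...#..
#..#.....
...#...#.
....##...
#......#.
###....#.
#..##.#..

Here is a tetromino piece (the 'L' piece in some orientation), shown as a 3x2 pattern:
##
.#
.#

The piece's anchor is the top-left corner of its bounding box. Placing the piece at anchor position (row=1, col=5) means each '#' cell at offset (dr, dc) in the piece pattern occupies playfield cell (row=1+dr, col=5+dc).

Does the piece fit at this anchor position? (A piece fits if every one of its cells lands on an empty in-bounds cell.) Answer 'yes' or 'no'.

Answer: no

Derivation:
Check each piece cell at anchor (1, 5):
  offset (0,0) -> (1,5): empty -> OK
  offset (0,1) -> (1,6): occupied ('#') -> FAIL
  offset (1,1) -> (2,6): empty -> OK
  offset (2,1) -> (3,6): empty -> OK
All cells valid: no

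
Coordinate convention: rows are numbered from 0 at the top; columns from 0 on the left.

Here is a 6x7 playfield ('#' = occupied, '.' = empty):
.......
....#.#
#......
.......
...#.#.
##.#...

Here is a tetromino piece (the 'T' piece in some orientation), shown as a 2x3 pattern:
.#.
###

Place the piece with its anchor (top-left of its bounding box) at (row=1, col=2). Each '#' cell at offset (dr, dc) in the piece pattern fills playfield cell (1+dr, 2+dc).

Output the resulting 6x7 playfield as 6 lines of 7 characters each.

Answer: .......
...##.#
#.###..
.......
...#.#.
##.#...

Derivation:
Fill (1+0,2+1) = (1,3)
Fill (1+1,2+0) = (2,2)
Fill (1+1,2+1) = (2,3)
Fill (1+1,2+2) = (2,4)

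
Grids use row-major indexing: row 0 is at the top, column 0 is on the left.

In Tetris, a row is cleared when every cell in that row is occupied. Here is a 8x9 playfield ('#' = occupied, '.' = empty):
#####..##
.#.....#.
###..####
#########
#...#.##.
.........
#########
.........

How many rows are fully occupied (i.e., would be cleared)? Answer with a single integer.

Answer: 2

Derivation:
Check each row:
  row 0: 2 empty cells -> not full
  row 1: 7 empty cells -> not full
  row 2: 2 empty cells -> not full
  row 3: 0 empty cells -> FULL (clear)
  row 4: 5 empty cells -> not full
  row 5: 9 empty cells -> not full
  row 6: 0 empty cells -> FULL (clear)
  row 7: 9 empty cells -> not full
Total rows cleared: 2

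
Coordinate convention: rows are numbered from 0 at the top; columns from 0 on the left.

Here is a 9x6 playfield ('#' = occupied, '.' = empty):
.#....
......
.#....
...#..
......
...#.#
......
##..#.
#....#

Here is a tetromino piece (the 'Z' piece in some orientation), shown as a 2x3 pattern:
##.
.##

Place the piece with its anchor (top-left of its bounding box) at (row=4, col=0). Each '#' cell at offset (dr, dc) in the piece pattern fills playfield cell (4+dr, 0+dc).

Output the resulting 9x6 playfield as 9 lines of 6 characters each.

Answer: .#....
......
.#....
...#..
##....
.###.#
......
##..#.
#....#

Derivation:
Fill (4+0,0+0) = (4,0)
Fill (4+0,0+1) = (4,1)
Fill (4+1,0+1) = (5,1)
Fill (4+1,0+2) = (5,2)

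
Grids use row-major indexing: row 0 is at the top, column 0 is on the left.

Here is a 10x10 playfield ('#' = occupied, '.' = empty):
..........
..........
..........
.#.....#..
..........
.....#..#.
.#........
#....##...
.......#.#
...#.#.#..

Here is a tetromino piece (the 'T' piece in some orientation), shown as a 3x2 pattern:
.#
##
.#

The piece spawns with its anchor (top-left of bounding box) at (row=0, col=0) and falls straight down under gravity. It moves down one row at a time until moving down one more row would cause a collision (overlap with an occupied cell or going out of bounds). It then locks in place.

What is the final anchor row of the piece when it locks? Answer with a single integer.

Spawn at (row=0, col=0). Try each row:
  row 0: fits
  row 1: blocked -> lock at row 0

Answer: 0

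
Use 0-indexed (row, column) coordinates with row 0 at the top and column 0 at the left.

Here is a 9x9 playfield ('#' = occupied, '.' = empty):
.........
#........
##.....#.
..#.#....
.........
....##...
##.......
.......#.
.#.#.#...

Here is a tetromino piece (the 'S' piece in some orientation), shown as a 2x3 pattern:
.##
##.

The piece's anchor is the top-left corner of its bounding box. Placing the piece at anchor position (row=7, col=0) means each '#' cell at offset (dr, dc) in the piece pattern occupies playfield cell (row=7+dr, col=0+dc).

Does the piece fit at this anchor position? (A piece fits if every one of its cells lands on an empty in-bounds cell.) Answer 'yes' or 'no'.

Answer: no

Derivation:
Check each piece cell at anchor (7, 0):
  offset (0,1) -> (7,1): empty -> OK
  offset (0,2) -> (7,2): empty -> OK
  offset (1,0) -> (8,0): empty -> OK
  offset (1,1) -> (8,1): occupied ('#') -> FAIL
All cells valid: no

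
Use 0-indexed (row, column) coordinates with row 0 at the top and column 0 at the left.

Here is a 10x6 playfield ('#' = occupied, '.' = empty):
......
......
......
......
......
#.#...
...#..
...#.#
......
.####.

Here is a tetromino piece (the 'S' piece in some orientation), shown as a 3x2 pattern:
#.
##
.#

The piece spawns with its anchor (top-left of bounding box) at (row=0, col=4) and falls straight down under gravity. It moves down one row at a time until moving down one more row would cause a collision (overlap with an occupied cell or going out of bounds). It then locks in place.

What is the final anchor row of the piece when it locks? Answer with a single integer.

Answer: 4

Derivation:
Spawn at (row=0, col=4). Try each row:
  row 0: fits
  row 1: fits
  row 2: fits
  row 3: fits
  row 4: fits
  row 5: blocked -> lock at row 4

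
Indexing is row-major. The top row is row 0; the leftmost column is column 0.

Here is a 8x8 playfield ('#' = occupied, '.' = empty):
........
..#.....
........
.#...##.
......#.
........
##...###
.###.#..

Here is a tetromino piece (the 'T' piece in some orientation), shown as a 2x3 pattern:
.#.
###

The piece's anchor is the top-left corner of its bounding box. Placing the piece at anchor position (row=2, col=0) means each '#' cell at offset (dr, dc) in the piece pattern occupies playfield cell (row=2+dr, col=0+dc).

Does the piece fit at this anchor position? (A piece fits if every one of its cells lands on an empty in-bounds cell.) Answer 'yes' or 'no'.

Check each piece cell at anchor (2, 0):
  offset (0,1) -> (2,1): empty -> OK
  offset (1,0) -> (3,0): empty -> OK
  offset (1,1) -> (3,1): occupied ('#') -> FAIL
  offset (1,2) -> (3,2): empty -> OK
All cells valid: no

Answer: no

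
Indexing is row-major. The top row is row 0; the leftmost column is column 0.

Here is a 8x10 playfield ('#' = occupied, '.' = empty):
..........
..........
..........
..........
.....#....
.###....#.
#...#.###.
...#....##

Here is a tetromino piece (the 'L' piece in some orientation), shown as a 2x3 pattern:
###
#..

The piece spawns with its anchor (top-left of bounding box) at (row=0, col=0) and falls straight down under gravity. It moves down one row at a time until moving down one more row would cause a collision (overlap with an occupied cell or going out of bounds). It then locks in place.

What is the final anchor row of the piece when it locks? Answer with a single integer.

Spawn at (row=0, col=0). Try each row:
  row 0: fits
  row 1: fits
  row 2: fits
  row 3: fits
  row 4: fits
  row 5: blocked -> lock at row 4

Answer: 4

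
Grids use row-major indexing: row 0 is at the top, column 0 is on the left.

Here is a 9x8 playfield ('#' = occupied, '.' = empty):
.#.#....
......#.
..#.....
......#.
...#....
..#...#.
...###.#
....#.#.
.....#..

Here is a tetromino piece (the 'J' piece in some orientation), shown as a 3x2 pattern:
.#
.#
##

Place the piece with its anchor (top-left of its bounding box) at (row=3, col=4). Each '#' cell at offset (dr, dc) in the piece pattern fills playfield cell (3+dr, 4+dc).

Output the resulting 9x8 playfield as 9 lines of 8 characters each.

Answer: .#.#....
......#.
..#.....
.....##.
...#.#..
..#.###.
...###.#
....#.#.
.....#..

Derivation:
Fill (3+0,4+1) = (3,5)
Fill (3+1,4+1) = (4,5)
Fill (3+2,4+0) = (5,4)
Fill (3+2,4+1) = (5,5)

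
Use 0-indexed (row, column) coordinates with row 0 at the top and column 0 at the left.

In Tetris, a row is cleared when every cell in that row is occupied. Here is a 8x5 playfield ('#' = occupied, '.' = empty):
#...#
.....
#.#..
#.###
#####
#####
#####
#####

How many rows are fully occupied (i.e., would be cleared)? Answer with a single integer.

Answer: 4

Derivation:
Check each row:
  row 0: 3 empty cells -> not full
  row 1: 5 empty cells -> not full
  row 2: 3 empty cells -> not full
  row 3: 1 empty cell -> not full
  row 4: 0 empty cells -> FULL (clear)
  row 5: 0 empty cells -> FULL (clear)
  row 6: 0 empty cells -> FULL (clear)
  row 7: 0 empty cells -> FULL (clear)
Total rows cleared: 4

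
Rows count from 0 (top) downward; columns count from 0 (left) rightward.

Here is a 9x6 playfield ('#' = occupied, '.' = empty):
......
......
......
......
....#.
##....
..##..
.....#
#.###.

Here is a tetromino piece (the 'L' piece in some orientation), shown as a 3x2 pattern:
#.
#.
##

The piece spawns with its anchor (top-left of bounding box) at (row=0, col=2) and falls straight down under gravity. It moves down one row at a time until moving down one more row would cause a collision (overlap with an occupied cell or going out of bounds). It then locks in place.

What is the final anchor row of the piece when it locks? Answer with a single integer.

Spawn at (row=0, col=2). Try each row:
  row 0: fits
  row 1: fits
  row 2: fits
  row 3: fits
  row 4: blocked -> lock at row 3

Answer: 3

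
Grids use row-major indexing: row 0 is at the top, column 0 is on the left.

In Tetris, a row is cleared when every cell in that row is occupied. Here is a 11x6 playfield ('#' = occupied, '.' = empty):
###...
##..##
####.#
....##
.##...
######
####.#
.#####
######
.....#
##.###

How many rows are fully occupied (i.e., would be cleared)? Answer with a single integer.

Check each row:
  row 0: 3 empty cells -> not full
  row 1: 2 empty cells -> not full
  row 2: 1 empty cell -> not full
  row 3: 4 empty cells -> not full
  row 4: 4 empty cells -> not full
  row 5: 0 empty cells -> FULL (clear)
  row 6: 1 empty cell -> not full
  row 7: 1 empty cell -> not full
  row 8: 0 empty cells -> FULL (clear)
  row 9: 5 empty cells -> not full
  row 10: 1 empty cell -> not full
Total rows cleared: 2

Answer: 2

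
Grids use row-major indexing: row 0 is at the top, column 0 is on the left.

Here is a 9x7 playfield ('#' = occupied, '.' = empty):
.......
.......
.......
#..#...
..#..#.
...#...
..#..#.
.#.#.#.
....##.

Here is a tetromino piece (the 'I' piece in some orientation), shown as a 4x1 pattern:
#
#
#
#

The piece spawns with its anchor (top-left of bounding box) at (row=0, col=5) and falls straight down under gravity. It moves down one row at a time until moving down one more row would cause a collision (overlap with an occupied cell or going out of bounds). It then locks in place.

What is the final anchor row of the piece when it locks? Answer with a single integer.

Spawn at (row=0, col=5). Try each row:
  row 0: fits
  row 1: blocked -> lock at row 0

Answer: 0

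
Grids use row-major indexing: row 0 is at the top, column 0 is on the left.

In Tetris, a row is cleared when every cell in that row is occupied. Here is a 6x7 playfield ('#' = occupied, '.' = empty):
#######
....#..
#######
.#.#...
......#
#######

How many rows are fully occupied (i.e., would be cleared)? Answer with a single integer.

Answer: 3

Derivation:
Check each row:
  row 0: 0 empty cells -> FULL (clear)
  row 1: 6 empty cells -> not full
  row 2: 0 empty cells -> FULL (clear)
  row 3: 5 empty cells -> not full
  row 4: 6 empty cells -> not full
  row 5: 0 empty cells -> FULL (clear)
Total rows cleared: 3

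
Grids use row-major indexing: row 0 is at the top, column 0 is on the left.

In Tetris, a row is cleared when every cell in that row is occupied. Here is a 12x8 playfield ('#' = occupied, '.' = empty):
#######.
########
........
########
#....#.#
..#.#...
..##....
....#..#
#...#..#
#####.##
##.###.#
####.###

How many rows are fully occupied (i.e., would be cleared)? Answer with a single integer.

Check each row:
  row 0: 1 empty cell -> not full
  row 1: 0 empty cells -> FULL (clear)
  row 2: 8 empty cells -> not full
  row 3: 0 empty cells -> FULL (clear)
  row 4: 5 empty cells -> not full
  row 5: 6 empty cells -> not full
  row 6: 6 empty cells -> not full
  row 7: 6 empty cells -> not full
  row 8: 5 empty cells -> not full
  row 9: 1 empty cell -> not full
  row 10: 2 empty cells -> not full
  row 11: 1 empty cell -> not full
Total rows cleared: 2

Answer: 2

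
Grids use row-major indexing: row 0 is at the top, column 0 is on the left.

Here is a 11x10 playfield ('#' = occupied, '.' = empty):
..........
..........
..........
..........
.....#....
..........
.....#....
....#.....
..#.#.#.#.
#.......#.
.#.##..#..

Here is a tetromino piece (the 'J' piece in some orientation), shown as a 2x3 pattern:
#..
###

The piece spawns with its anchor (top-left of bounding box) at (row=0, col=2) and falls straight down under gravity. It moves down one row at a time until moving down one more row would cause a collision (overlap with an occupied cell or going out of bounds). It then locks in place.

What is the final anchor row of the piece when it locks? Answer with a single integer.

Spawn at (row=0, col=2). Try each row:
  row 0: fits
  row 1: fits
  row 2: fits
  row 3: fits
  row 4: fits
  row 5: fits
  row 6: blocked -> lock at row 5

Answer: 5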